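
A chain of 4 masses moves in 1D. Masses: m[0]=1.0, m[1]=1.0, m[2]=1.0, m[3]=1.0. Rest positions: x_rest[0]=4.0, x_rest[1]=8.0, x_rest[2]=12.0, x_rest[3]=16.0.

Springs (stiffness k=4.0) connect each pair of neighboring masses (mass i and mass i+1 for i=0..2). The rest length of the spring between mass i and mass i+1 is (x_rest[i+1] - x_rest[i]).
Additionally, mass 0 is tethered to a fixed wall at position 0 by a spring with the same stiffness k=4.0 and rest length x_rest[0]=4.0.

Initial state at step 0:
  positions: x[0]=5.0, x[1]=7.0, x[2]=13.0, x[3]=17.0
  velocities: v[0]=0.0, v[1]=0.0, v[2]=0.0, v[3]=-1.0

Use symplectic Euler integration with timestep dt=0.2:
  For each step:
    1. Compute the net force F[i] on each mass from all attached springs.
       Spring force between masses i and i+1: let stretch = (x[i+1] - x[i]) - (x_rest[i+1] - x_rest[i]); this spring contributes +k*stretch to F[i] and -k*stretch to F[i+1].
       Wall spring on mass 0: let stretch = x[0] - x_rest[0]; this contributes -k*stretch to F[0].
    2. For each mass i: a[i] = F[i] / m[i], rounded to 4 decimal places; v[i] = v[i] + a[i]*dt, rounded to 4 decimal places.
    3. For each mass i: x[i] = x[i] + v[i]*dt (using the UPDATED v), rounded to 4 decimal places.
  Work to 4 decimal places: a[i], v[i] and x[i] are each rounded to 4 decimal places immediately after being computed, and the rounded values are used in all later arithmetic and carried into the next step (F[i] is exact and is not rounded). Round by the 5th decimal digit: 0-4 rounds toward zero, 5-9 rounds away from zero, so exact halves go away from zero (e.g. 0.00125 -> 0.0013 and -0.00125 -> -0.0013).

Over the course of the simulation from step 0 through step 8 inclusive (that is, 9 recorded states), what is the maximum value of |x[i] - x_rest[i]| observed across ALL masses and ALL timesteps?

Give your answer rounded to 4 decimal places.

Answer: 1.5433

Derivation:
Step 0: x=[5.0000 7.0000 13.0000 17.0000] v=[0.0000 0.0000 0.0000 -1.0000]
Step 1: x=[4.5200 7.6400 12.6800 16.8000] v=[-2.4000 3.2000 -1.6000 -1.0000]
Step 2: x=[3.8160 8.5872 12.2128 16.5808] v=[-3.5200 4.7360 -2.3360 -1.0960]
Step 3: x=[3.2648 9.3511 11.8644 16.3027] v=[-2.7558 3.8195 -1.7421 -1.3904]
Step 4: x=[3.1651 9.5433 11.8240 15.9545] v=[-0.4986 0.9611 -0.2021 -1.7410]
Step 5: x=[3.5795 9.0799 12.0795 15.5854] v=[2.0719 -2.3169 1.2777 -1.8454]
Step 6: x=[4.3012 8.2164 12.4160 15.2954] v=[3.6086 -4.3175 1.6827 -1.4501]
Step 7: x=[4.9612 7.3984 12.5413 15.1847] v=[3.2998 -4.0900 0.6265 -0.5536]
Step 8: x=[5.2173 7.0133 12.2667 15.2910] v=[1.2806 -1.9254 -1.3731 0.5317]
Max displacement = 1.5433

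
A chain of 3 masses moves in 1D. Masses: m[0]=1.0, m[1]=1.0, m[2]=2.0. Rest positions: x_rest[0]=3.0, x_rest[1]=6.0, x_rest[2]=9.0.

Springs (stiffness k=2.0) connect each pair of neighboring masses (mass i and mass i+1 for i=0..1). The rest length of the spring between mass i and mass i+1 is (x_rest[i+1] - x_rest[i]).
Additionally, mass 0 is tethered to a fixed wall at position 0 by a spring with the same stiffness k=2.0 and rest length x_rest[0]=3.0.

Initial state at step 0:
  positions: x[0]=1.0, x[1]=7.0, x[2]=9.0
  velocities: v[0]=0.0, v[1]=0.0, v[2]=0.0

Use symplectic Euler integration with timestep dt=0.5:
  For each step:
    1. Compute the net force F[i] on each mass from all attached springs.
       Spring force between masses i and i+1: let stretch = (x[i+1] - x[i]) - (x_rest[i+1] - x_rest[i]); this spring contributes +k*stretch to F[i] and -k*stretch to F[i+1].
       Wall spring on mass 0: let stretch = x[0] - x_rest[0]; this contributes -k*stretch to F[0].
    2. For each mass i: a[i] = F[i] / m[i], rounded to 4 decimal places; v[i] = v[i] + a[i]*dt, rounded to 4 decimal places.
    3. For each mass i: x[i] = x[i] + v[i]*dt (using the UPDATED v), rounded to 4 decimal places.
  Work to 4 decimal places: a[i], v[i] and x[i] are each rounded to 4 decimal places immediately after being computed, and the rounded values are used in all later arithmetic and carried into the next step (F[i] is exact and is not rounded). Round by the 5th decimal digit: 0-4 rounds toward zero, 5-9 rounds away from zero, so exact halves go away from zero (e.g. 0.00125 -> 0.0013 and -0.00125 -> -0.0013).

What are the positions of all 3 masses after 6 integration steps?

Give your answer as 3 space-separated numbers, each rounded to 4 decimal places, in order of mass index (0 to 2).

Answer: 3.9210 4.2398 9.4754

Derivation:
Step 0: x=[1.0000 7.0000 9.0000] v=[0.0000 0.0000 0.0000]
Step 1: x=[3.5000 5.0000 9.2500] v=[5.0000 -4.0000 0.5000]
Step 2: x=[5.0000 4.3750 9.1875] v=[3.0000 -1.2500 -0.1250]
Step 3: x=[3.6875 6.4688 8.6719] v=[-2.6250 4.1875 -1.0313]
Step 4: x=[1.9219 8.2735 8.3555] v=[-3.5312 3.6093 -0.6329]
Step 5: x=[2.3712 6.9434 8.7686] v=[0.8985 -2.6603 0.8261]
Step 6: x=[3.9210 4.2398 9.4754] v=[3.0995 -5.4073 1.4135]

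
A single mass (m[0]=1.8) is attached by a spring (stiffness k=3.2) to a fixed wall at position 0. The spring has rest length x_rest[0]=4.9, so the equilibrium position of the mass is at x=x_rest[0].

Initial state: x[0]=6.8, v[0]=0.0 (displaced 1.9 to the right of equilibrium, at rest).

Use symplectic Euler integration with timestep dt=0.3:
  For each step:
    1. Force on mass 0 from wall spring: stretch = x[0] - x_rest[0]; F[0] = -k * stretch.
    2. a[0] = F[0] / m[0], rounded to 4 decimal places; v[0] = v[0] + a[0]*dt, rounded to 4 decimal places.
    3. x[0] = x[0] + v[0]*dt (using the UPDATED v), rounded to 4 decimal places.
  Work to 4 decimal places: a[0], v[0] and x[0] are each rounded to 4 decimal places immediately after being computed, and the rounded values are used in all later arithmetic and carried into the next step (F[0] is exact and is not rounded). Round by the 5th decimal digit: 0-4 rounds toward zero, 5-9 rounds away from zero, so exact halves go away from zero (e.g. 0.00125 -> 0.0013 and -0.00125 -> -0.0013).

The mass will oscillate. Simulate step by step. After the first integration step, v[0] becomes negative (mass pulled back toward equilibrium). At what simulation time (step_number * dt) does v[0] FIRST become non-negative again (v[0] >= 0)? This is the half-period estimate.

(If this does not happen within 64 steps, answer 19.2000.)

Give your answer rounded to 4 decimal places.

Answer: 2.4000

Derivation:
Step 0: x=[6.8000] v=[0.0000]
Step 1: x=[6.4960] v=[-1.0133]
Step 2: x=[5.9367] v=[-1.8645]
Step 3: x=[5.2115] v=[-2.4174]
Step 4: x=[4.4365] v=[-2.5835]
Step 5: x=[3.7356] v=[-2.3363]
Step 6: x=[3.2210] v=[-1.7153]
Step 7: x=[2.9751] v=[-0.8198]
Step 8: x=[3.0371] v=[0.2068]
First v>=0 after going negative at step 8, time=2.4000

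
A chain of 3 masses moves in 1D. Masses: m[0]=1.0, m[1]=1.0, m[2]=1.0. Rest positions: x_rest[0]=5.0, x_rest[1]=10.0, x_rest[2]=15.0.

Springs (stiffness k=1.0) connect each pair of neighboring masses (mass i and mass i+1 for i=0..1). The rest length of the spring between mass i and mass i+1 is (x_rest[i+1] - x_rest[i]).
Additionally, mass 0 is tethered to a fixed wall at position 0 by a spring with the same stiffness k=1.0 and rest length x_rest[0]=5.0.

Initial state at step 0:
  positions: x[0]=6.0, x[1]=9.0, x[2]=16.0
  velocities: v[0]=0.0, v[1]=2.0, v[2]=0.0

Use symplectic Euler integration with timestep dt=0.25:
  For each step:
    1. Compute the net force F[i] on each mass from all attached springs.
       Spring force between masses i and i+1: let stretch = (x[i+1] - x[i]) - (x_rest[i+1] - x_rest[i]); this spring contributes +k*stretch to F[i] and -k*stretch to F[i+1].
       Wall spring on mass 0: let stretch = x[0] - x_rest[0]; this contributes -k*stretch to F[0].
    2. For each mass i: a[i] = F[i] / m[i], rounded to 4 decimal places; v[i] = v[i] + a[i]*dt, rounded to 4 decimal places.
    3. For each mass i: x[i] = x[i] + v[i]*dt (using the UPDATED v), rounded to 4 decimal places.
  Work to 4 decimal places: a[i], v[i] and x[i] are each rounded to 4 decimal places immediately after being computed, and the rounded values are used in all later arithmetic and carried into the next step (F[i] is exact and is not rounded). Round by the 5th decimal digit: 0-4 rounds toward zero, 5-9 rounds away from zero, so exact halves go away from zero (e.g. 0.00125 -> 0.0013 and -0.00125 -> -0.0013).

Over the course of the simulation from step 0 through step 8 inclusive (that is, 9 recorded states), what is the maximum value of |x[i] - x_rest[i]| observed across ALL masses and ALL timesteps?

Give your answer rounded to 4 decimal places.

Answer: 2.8576

Derivation:
Step 0: x=[6.0000 9.0000 16.0000] v=[0.0000 2.0000 0.0000]
Step 1: x=[5.8125 9.7500 15.8750] v=[-0.7500 3.0000 -0.5000]
Step 2: x=[5.5078 10.6367 15.6797] v=[-1.2188 3.5469 -0.7813]
Step 3: x=[5.1794 11.5181 15.4817] v=[-1.3135 3.5254 -0.7921]
Step 4: x=[4.9235 12.2510 15.3485] v=[-1.0237 2.9316 -0.5330]
Step 5: x=[4.8178 12.7195 15.3342] v=[-0.4227 1.8741 -0.0574]
Step 6: x=[4.9049 12.8576 15.4689] v=[0.3483 0.5524 0.5389]
Step 7: x=[5.1825 12.6619 15.7529] v=[1.1103 -0.7830 1.1361]
Step 8: x=[5.6036 12.1919 16.1563] v=[1.6845 -1.8801 1.6134]
Max displacement = 2.8576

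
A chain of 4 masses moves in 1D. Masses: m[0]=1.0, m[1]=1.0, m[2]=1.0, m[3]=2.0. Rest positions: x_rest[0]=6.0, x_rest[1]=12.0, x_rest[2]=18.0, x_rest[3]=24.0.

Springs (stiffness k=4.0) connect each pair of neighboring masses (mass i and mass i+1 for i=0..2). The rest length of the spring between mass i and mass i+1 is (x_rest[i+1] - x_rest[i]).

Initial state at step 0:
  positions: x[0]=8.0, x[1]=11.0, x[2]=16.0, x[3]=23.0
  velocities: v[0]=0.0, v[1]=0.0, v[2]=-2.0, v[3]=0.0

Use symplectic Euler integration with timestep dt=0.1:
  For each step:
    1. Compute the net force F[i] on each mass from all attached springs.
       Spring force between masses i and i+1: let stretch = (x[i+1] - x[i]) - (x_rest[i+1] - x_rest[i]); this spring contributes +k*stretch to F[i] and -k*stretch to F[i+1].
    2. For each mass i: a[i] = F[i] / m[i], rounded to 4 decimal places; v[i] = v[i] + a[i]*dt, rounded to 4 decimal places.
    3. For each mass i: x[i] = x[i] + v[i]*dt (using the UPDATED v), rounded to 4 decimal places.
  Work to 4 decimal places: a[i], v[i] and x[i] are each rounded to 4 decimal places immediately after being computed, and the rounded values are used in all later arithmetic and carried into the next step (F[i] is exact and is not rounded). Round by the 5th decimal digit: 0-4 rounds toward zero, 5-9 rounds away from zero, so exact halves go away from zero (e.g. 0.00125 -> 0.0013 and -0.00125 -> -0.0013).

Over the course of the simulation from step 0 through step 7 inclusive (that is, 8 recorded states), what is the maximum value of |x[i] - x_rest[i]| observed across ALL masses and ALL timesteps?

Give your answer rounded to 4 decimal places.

Step 0: x=[8.0000 11.0000 16.0000 23.0000] v=[0.0000 0.0000 -2.0000 0.0000]
Step 1: x=[7.8800 11.0800 15.8800 22.9800] v=[-1.2000 0.8000 -1.2000 -0.2000]
Step 2: x=[7.6480 11.2240 15.8520 22.9380] v=[-2.3200 1.4400 -0.2800 -0.4200]
Step 3: x=[7.3190 11.4101 15.9223 22.8743] v=[-3.2896 1.8608 0.7032 -0.6372]
Step 4: x=[6.9137 11.6130 16.0902 22.7915] v=[-4.0532 2.0292 1.6791 -0.8276]
Step 5: x=[6.4564 11.8070 16.3471 22.6947] v=[-4.5735 1.9404 2.5687 -0.9679]
Step 6: x=[5.9731 11.9686 16.6763 22.5910] v=[-4.8333 1.6162 3.2917 -1.0374]
Step 7: x=[5.4896 12.0787 17.0538 22.4890] v=[-4.8351 1.1011 3.7745 -1.0203]
Max displacement = 2.1480

Answer: 2.1480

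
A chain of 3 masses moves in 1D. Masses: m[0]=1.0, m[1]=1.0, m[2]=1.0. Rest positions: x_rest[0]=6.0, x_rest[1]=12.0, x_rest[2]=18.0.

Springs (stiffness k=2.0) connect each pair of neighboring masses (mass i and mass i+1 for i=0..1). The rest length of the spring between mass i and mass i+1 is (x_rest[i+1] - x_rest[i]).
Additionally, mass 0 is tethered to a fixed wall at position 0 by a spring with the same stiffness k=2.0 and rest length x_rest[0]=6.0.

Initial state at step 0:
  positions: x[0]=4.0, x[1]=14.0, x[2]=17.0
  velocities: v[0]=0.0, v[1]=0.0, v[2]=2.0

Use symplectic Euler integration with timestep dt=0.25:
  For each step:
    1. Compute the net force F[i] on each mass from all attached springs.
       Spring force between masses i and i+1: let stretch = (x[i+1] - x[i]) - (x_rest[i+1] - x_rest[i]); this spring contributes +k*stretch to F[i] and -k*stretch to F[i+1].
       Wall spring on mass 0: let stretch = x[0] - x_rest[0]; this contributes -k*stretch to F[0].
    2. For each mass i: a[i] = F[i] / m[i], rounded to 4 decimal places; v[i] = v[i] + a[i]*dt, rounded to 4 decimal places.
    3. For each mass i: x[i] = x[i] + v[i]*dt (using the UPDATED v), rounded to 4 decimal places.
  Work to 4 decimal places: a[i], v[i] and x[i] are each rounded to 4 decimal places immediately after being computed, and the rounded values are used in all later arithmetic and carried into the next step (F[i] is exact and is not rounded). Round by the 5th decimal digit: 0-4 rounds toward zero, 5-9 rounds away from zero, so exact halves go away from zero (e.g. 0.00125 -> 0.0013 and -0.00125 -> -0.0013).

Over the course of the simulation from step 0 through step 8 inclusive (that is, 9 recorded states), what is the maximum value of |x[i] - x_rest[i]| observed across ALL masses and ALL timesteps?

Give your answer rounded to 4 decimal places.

Step 0: x=[4.0000 14.0000 17.0000] v=[0.0000 0.0000 2.0000]
Step 1: x=[4.7500 13.1250 17.8750] v=[3.0000 -3.5000 3.5000]
Step 2: x=[5.9531 11.7969 18.9063] v=[4.8125 -5.3125 4.1250]
Step 3: x=[7.1426 10.6270 19.7989] v=[4.7579 -4.6797 3.5703]
Step 4: x=[7.8748 10.1680 20.2950] v=[2.9288 -1.8360 1.9844]
Step 5: x=[7.9093 10.6882 20.2752] v=[0.1380 2.0809 -0.0791]
Step 6: x=[7.3025 12.0595 19.8071] v=[-2.4272 5.4850 -1.8726]
Step 7: x=[6.3775 13.8046 19.1205] v=[-3.7000 6.9803 -2.7464]
Step 8: x=[5.5837 15.2858 18.5194] v=[-3.1752 5.9247 -2.4044]
Max displacement = 3.2858

Answer: 3.2858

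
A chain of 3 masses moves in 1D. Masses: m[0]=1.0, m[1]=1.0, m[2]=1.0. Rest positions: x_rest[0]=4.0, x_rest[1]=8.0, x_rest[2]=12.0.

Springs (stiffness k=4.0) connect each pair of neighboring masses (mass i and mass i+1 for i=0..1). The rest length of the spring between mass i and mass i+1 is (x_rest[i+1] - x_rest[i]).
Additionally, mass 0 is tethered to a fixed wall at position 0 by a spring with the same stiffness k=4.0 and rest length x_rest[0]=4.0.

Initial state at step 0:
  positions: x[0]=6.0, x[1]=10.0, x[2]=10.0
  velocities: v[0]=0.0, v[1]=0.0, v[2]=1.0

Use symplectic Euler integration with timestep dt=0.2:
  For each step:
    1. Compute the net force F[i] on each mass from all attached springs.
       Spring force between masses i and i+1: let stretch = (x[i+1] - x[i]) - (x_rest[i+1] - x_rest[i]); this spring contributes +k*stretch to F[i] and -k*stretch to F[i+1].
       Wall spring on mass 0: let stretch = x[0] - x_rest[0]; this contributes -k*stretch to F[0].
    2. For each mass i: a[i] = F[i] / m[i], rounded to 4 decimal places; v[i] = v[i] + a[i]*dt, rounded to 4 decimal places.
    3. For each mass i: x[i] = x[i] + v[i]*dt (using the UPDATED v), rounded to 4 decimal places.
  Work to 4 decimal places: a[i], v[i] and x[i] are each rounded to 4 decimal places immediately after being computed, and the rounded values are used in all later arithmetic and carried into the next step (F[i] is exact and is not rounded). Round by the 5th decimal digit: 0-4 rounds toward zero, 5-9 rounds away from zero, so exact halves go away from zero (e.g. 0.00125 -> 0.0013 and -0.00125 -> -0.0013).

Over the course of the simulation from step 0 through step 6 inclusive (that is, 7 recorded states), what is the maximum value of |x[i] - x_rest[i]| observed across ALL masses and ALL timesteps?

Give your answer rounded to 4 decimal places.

Step 0: x=[6.0000 10.0000 10.0000] v=[0.0000 0.0000 1.0000]
Step 1: x=[5.6800 9.3600 10.8400] v=[-1.6000 -3.2000 4.2000]
Step 2: x=[5.0400 8.3680 12.0832] v=[-3.2000 -4.9600 6.2160]
Step 3: x=[4.1261 7.4380 13.3720] v=[-4.5696 -4.6502 6.4438]
Step 4: x=[3.0819 6.9275 14.3513] v=[-5.2210 -2.5525 4.8966]
Step 5: x=[2.1599 6.9895 14.7828] v=[-4.6100 0.3101 2.1576]
Step 6: x=[1.6651 7.5257 14.6074] v=[-2.4742 2.6811 -0.8770]
Max displacement = 2.7828

Answer: 2.7828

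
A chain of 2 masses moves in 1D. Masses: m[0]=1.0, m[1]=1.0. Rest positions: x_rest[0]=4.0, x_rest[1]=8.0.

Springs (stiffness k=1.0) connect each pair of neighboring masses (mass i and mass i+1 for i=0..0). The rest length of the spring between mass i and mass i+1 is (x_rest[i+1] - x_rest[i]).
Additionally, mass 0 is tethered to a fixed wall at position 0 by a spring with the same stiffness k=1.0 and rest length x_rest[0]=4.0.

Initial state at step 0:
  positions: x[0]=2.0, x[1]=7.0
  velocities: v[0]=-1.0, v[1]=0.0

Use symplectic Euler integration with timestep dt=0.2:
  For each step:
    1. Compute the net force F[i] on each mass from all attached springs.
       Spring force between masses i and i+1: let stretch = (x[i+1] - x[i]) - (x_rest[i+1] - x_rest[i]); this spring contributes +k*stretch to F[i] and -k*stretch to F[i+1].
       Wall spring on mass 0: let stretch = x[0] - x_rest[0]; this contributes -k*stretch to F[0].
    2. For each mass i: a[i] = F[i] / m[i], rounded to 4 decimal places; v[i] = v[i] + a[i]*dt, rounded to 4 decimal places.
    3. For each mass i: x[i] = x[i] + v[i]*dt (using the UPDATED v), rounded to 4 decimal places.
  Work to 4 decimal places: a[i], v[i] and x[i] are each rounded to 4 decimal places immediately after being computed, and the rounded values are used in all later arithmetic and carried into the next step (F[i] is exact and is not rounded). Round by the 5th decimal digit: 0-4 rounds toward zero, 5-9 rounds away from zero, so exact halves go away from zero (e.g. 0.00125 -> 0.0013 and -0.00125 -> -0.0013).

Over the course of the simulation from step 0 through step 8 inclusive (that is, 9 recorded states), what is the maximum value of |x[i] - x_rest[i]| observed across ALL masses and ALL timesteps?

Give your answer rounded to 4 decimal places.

Answer: 2.0800

Derivation:
Step 0: x=[2.0000 7.0000] v=[-1.0000 0.0000]
Step 1: x=[1.9200 6.9600] v=[-0.4000 -0.2000]
Step 2: x=[1.9648 6.8784] v=[0.2240 -0.4080]
Step 3: x=[2.1276 6.7603] v=[0.8138 -0.5907]
Step 4: x=[2.3906 6.6169] v=[1.3148 -0.7172]
Step 5: x=[2.7270 6.4644] v=[1.6819 -0.7625]
Step 6: x=[3.1038 6.3224] v=[1.8840 -0.7100]
Step 7: x=[3.4852 6.2117] v=[1.9070 -0.5537]
Step 8: x=[3.8363 6.1519] v=[1.7553 -0.2990]
Max displacement = 2.0800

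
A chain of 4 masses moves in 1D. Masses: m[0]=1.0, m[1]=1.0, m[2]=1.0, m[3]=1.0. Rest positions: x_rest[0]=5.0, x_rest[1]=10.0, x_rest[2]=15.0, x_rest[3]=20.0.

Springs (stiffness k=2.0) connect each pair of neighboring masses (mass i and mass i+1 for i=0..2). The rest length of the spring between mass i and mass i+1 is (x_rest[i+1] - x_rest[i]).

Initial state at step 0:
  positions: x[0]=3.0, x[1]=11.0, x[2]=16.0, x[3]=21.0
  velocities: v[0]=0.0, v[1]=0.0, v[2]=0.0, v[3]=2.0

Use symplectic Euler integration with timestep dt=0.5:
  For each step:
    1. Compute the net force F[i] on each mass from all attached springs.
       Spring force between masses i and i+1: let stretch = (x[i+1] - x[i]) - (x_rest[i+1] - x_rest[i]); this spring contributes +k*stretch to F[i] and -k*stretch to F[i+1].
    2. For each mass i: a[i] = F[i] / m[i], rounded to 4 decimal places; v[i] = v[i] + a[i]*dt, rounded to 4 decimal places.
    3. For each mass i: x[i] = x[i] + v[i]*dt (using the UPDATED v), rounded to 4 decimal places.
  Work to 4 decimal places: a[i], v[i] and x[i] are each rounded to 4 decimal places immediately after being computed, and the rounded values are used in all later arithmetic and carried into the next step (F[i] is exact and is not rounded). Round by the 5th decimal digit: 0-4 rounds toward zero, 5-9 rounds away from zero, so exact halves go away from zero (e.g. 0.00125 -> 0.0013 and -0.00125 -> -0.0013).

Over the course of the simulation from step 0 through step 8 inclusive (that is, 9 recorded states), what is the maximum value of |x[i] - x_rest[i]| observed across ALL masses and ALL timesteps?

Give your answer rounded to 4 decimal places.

Answer: 3.9063

Derivation:
Step 0: x=[3.0000 11.0000 16.0000 21.0000] v=[0.0000 0.0000 0.0000 2.0000]
Step 1: x=[4.5000 9.5000 16.0000 22.0000] v=[3.0000 -3.0000 0.0000 2.0000]
Step 2: x=[6.0000 8.7500 15.7500 22.5000] v=[3.0000 -1.5000 -0.5000 1.0000]
Step 3: x=[6.3750 10.1250 15.3750 22.1250] v=[0.7500 2.7500 -0.7500 -0.7500]
Step 4: x=[6.1250 12.2500 15.7500 20.8750] v=[-0.5000 4.2500 0.7500 -2.5000]
Step 5: x=[6.4375 13.0625 16.9375 19.5625] v=[0.6250 1.6250 2.3750 -2.6250]
Step 6: x=[7.5625 12.5000 17.5000 19.4375] v=[2.2500 -1.1250 1.1250 -0.2500]
Step 7: x=[8.6563 11.9688 16.5313 20.8438] v=[2.1875 -1.0625 -1.9375 2.8125]
Step 8: x=[8.9063 12.0626 15.4376 22.5938] v=[0.5000 0.1875 -2.1875 3.5000]
Max displacement = 3.9063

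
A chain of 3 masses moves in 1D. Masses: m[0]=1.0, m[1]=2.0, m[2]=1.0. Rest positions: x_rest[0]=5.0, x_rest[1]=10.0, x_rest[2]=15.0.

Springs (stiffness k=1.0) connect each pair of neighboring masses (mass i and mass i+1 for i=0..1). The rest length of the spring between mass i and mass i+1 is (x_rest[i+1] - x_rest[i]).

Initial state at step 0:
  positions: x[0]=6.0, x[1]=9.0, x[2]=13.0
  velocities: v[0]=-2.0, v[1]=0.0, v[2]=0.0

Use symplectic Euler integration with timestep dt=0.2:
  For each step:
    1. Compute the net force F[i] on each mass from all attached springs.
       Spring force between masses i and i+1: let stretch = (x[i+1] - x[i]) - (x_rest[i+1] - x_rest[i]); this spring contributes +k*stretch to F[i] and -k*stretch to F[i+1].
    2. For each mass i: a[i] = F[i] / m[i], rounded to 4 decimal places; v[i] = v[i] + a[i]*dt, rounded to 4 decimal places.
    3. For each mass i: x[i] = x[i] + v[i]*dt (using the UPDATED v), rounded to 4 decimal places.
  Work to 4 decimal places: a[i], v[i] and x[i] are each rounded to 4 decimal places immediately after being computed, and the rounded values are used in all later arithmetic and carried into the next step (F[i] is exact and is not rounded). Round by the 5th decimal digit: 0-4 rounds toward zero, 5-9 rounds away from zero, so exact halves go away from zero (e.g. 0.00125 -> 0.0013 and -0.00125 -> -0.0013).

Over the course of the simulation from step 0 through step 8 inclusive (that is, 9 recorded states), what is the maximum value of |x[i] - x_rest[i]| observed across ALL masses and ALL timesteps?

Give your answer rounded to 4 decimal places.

Answer: 3.2146

Derivation:
Step 0: x=[6.0000 9.0000 13.0000] v=[-2.0000 0.0000 0.0000]
Step 1: x=[5.5200 9.0200 13.0400] v=[-2.4000 0.1000 0.2000]
Step 2: x=[4.9800 9.0504 13.1192] v=[-2.7000 0.1520 0.3960]
Step 3: x=[4.4028 9.0808 13.2356] v=[-2.8859 0.1518 0.5822]
Step 4: x=[3.8127 9.1007 13.3858] v=[-2.9503 0.0995 0.7512]
Step 5: x=[3.2342 9.1005 13.5646] v=[-2.8927 -0.0008 0.8942]
Step 6: x=[2.6903 9.0723 13.7649] v=[-2.7194 -0.1410 1.0014]
Step 7: x=[2.2017 9.0103 13.9775] v=[-2.4430 -0.3099 1.0629]
Step 8: x=[1.7854 8.9115 14.1914] v=[-2.0813 -0.4940 1.0695]
Max displacement = 3.2146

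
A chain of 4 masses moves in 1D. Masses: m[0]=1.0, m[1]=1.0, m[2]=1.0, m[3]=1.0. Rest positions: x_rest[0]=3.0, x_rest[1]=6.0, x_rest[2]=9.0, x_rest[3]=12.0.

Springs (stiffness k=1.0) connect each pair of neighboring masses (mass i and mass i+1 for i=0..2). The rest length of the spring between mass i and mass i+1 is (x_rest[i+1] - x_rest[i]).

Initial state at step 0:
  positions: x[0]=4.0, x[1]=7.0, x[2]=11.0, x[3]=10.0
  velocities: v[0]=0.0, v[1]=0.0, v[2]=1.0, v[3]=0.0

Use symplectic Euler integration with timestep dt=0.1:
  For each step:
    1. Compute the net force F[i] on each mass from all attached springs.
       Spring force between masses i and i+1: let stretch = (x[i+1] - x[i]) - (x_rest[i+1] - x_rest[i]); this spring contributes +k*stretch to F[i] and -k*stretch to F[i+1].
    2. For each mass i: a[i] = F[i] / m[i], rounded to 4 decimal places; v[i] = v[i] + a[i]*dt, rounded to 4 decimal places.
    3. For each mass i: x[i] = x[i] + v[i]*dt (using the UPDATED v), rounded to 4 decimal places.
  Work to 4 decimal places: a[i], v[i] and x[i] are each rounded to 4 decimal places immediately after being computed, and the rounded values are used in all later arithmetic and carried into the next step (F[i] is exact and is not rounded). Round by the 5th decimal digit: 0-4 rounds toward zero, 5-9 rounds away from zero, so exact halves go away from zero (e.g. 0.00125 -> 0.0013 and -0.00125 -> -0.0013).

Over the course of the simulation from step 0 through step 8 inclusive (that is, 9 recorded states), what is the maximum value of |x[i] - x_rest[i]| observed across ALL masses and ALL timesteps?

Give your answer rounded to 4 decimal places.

Step 0: x=[4.0000 7.0000 11.0000 10.0000] v=[0.0000 0.0000 1.0000 0.0000]
Step 1: x=[4.0000 7.0100 11.0500 10.0400] v=[0.0000 0.1000 0.5000 0.4000]
Step 2: x=[4.0001 7.0303 11.0495 10.1201] v=[0.0010 0.2030 -0.0050 0.8010]
Step 3: x=[4.0005 7.0605 10.9995 10.2395] v=[0.0040 0.3019 -0.4999 1.1939]
Step 4: x=[4.0015 7.0995 10.9025 10.3965] v=[0.0100 0.3898 -0.9698 1.5699]
Step 5: x=[4.0035 7.1455 10.7624 10.5886] v=[0.0198 0.4603 -1.4007 1.9205]
Step 6: x=[4.0069 7.1963 10.5844 10.8124] v=[0.0340 0.5078 -1.7798 2.2379]
Step 7: x=[4.0122 7.2491 10.3748 11.0639] v=[0.0529 0.5277 -2.0958 2.5151]
Step 8: x=[4.0199 7.3008 10.1409 11.3385] v=[0.0766 0.5166 -2.3395 2.7462]
Max displacement = 2.0500

Answer: 2.0500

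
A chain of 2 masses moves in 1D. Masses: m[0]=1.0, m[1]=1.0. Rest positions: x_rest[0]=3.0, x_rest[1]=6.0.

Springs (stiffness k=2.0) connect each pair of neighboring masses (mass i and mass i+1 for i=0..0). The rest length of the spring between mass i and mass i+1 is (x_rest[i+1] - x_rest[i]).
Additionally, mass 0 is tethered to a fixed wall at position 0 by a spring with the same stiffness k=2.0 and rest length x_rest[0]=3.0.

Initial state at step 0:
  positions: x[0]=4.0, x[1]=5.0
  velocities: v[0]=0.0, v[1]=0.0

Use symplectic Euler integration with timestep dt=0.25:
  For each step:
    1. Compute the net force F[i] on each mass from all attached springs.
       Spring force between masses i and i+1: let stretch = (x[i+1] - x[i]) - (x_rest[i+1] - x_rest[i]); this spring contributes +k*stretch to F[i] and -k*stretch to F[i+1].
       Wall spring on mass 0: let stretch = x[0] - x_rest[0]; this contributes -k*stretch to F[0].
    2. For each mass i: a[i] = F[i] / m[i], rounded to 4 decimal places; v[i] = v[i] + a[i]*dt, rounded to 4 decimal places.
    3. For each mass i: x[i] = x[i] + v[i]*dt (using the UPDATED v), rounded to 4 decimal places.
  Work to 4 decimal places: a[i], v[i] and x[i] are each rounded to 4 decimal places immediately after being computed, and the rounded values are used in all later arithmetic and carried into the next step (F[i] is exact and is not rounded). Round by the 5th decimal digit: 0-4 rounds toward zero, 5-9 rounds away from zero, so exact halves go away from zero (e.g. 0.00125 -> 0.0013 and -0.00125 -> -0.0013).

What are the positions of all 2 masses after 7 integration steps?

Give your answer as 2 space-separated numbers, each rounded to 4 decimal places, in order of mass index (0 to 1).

Answer: 2.5805 6.2867

Derivation:
Step 0: x=[4.0000 5.0000] v=[0.0000 0.0000]
Step 1: x=[3.6250 5.2500] v=[-1.5000 1.0000]
Step 2: x=[3.0000 5.6719] v=[-2.5000 1.6875]
Step 3: x=[2.3340 6.1348] v=[-2.6641 1.8516]
Step 4: x=[1.8513 6.4976] v=[-1.9307 1.4512]
Step 5: x=[1.7180 6.6546] v=[-0.5332 0.6281]
Step 6: x=[1.9870 6.5696] v=[1.0761 -0.3402]
Step 7: x=[2.5805 6.2867] v=[2.3739 -1.1315]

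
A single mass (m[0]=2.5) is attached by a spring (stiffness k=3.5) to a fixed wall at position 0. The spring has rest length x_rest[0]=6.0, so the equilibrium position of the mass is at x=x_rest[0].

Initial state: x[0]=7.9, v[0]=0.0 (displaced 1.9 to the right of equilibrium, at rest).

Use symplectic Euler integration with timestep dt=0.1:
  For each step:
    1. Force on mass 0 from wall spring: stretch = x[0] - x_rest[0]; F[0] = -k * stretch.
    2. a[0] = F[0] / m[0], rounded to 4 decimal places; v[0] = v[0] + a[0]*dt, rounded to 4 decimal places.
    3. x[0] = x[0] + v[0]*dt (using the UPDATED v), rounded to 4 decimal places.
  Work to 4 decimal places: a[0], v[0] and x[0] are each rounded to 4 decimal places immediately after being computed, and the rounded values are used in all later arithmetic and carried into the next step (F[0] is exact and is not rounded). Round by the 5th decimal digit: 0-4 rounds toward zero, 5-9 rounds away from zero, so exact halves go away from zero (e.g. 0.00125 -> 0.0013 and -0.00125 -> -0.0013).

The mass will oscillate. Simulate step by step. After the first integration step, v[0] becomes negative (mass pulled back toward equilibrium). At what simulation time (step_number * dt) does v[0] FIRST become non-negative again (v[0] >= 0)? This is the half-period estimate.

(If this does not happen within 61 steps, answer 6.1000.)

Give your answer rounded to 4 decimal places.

Step 0: x=[7.9000] v=[0.0000]
Step 1: x=[7.8734] v=[-0.2660]
Step 2: x=[7.8206] v=[-0.5283]
Step 3: x=[7.7423] v=[-0.7832]
Step 4: x=[7.6396] v=[-1.0271]
Step 5: x=[7.5139] v=[-1.2566]
Step 6: x=[7.3670] v=[-1.4686]
Step 7: x=[7.2010] v=[-1.6600]
Step 8: x=[7.0182] v=[-1.8281]
Step 9: x=[6.8211] v=[-1.9707]
Step 10: x=[6.6125] v=[-2.0857]
Step 11: x=[6.3954] v=[-2.1715]
Step 12: x=[6.1727] v=[-2.2269]
Step 13: x=[5.9476] v=[-2.2511]
Step 14: x=[5.7232] v=[-2.2438]
Step 15: x=[5.5027] v=[-2.2051]
Step 16: x=[5.2892] v=[-2.1355]
Step 17: x=[5.0856] v=[-2.0360]
Step 18: x=[4.8948] v=[-1.9080]
Step 19: x=[4.7195] v=[-1.7533]
Step 20: x=[4.5621] v=[-1.5740]
Step 21: x=[4.4248] v=[-1.3727]
Step 22: x=[4.3096] v=[-1.1522]
Step 23: x=[4.2181] v=[-0.9155]
Step 24: x=[4.1515] v=[-0.6660]
Step 25: x=[4.1108] v=[-0.4072]
Step 26: x=[4.0965] v=[-0.1427]
Step 27: x=[4.1089] v=[0.1238]
First v>=0 after going negative at step 27, time=2.7000

Answer: 2.7000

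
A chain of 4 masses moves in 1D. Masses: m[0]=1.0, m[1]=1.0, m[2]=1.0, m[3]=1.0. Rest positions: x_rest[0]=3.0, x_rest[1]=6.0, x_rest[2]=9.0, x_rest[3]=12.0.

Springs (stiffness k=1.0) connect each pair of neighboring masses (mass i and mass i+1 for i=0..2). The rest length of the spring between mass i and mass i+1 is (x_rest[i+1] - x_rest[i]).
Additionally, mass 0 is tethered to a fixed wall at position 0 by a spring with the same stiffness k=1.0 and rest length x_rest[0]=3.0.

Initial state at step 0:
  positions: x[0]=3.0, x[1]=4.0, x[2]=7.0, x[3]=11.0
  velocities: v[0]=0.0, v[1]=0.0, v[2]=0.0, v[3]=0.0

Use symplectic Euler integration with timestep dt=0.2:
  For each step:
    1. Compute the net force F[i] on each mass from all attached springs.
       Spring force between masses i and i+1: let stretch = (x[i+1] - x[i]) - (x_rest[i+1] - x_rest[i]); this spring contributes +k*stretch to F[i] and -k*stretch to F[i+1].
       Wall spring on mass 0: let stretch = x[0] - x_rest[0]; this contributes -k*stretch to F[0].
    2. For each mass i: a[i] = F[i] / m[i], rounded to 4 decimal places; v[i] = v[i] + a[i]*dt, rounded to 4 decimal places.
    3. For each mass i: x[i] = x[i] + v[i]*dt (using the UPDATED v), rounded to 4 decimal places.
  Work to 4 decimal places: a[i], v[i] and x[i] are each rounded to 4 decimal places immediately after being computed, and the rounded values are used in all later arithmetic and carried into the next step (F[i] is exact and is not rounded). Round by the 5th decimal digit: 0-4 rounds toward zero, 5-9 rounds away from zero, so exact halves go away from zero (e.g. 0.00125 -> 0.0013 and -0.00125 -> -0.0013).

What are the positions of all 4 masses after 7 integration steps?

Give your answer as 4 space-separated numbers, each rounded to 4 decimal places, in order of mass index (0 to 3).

Answer: 1.7608 5.4144 7.9103 10.2437

Derivation:
Step 0: x=[3.0000 4.0000 7.0000 11.0000] v=[0.0000 0.0000 0.0000 0.0000]
Step 1: x=[2.9200 4.0800 7.0400 10.9600] v=[-0.4000 0.4000 0.2000 -0.2000]
Step 2: x=[2.7696 4.2320 7.1184 10.8832] v=[-0.7520 0.7600 0.3920 -0.3840]
Step 3: x=[2.5669 4.4410 7.2319 10.7758] v=[-1.0134 1.0448 0.5677 -0.5370]
Step 4: x=[2.3365 4.6866 7.3756 10.6466] v=[-1.1520 1.2282 0.7183 -0.6458]
Step 5: x=[2.1066 4.9458 7.5425 10.5066] v=[-1.1493 1.2960 0.8347 -0.7000]
Step 6: x=[1.9060 5.1953 7.7241 10.3680] v=[-1.0028 1.2475 0.9082 -0.6928]
Step 7: x=[1.7608 5.4144 7.9103 10.2437] v=[-0.7261 1.0954 0.9312 -0.6216]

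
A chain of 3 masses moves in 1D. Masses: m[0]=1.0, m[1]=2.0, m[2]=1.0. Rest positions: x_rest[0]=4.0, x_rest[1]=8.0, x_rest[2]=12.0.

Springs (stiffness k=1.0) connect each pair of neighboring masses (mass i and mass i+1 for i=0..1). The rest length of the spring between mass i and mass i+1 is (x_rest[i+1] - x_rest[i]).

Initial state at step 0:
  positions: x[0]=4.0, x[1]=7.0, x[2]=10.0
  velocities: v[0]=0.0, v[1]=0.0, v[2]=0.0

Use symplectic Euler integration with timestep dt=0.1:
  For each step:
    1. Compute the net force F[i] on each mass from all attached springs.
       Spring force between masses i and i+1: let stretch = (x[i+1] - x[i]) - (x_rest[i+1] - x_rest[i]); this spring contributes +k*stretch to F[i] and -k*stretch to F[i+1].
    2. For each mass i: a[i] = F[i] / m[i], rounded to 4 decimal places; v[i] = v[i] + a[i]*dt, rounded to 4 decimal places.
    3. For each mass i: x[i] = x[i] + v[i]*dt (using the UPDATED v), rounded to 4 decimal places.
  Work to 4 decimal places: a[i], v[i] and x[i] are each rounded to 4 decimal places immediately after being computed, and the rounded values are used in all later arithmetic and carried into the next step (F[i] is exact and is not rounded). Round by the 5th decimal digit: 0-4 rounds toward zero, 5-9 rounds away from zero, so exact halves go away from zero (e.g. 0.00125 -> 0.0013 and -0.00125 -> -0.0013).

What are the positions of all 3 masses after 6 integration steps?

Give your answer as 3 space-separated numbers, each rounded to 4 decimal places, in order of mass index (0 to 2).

Step 0: x=[4.0000 7.0000 10.0000] v=[0.0000 0.0000 0.0000]
Step 1: x=[3.9900 7.0000 10.0100] v=[-0.1000 0.0000 0.1000]
Step 2: x=[3.9701 7.0000 10.0299] v=[-0.1990 0.0000 0.1990]
Step 3: x=[3.9405 7.0000 10.0595] v=[-0.2960 0.0000 0.2960]
Step 4: x=[3.9015 7.0000 10.0985] v=[-0.3901 0.0000 0.3901]
Step 5: x=[3.8535 7.0000 10.1465] v=[-0.4803 0.0000 0.4803]
Step 6: x=[3.7969 7.0000 10.2031] v=[-0.5657 0.0000 0.5657]

Answer: 3.7969 7.0000 10.2031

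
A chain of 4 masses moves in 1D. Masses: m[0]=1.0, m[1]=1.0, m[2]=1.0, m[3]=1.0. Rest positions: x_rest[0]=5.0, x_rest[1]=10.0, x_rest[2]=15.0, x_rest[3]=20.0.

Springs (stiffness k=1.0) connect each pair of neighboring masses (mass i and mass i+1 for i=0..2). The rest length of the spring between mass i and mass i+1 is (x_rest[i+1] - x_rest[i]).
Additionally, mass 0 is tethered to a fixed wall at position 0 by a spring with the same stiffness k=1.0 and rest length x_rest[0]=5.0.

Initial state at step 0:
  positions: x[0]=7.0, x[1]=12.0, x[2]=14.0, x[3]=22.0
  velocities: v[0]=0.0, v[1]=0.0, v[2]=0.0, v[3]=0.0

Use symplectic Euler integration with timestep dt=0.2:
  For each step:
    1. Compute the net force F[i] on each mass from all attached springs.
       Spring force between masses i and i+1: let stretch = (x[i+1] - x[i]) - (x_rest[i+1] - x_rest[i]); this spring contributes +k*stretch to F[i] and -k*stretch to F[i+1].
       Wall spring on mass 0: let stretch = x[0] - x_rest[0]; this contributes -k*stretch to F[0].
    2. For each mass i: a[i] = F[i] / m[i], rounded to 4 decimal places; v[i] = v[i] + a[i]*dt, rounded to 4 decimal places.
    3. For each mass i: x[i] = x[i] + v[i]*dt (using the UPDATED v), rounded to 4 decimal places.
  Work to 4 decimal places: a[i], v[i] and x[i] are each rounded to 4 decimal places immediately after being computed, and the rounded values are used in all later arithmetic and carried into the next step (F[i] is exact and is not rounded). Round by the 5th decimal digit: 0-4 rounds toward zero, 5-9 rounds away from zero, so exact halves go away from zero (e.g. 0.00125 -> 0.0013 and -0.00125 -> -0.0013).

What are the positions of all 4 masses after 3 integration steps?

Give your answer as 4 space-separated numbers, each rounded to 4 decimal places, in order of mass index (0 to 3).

Answer: 6.5285 11.3576 15.2995 21.3503

Derivation:
Step 0: x=[7.0000 12.0000 14.0000 22.0000] v=[0.0000 0.0000 0.0000 0.0000]
Step 1: x=[6.9200 11.8800 14.2400 21.8800] v=[-0.4000 -0.6000 1.2000 -0.6000]
Step 2: x=[6.7616 11.6560 14.6912 21.6544] v=[-0.7920 -1.1200 2.2560 -1.1280]
Step 3: x=[6.5285 11.3576 15.2995 21.3503] v=[-1.1654 -1.4918 3.0416 -1.5206]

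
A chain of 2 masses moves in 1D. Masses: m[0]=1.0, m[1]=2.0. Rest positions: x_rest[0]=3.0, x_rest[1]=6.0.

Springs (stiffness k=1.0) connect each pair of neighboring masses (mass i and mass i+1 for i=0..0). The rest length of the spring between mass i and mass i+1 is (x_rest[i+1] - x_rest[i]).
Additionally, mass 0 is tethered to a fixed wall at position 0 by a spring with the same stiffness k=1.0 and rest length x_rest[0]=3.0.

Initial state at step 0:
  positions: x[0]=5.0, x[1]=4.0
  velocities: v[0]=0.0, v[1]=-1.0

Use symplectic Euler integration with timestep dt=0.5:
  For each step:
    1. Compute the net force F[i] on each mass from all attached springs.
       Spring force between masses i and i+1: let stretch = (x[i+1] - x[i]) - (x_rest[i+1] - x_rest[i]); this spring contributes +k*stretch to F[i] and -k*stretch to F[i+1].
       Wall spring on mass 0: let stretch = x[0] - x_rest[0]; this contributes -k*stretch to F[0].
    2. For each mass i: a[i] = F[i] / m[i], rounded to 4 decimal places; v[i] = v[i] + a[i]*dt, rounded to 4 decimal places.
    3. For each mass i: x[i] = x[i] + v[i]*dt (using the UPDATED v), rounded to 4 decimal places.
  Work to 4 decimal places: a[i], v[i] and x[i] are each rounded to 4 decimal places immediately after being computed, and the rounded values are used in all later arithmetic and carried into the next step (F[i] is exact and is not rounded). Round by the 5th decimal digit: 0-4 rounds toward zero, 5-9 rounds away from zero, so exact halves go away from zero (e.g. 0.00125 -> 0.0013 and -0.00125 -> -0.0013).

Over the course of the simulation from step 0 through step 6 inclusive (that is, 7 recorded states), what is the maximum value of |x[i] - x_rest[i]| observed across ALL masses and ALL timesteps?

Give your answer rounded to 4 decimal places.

Step 0: x=[5.0000 4.0000] v=[0.0000 -1.0000]
Step 1: x=[3.5000 4.0000] v=[-3.0000 0.0000]
Step 2: x=[1.2500 4.3125] v=[-4.5000 0.6250]
Step 3: x=[-0.5469 4.6172] v=[-3.5938 0.6094]
Step 4: x=[-0.9161 4.6514] v=[-0.7383 0.0684]
Step 5: x=[0.3357 4.3647] v=[2.5035 -0.5735]
Step 6: x=[2.5108 3.9493] v=[4.3502 -0.8308]
Max displacement = 3.9161

Answer: 3.9161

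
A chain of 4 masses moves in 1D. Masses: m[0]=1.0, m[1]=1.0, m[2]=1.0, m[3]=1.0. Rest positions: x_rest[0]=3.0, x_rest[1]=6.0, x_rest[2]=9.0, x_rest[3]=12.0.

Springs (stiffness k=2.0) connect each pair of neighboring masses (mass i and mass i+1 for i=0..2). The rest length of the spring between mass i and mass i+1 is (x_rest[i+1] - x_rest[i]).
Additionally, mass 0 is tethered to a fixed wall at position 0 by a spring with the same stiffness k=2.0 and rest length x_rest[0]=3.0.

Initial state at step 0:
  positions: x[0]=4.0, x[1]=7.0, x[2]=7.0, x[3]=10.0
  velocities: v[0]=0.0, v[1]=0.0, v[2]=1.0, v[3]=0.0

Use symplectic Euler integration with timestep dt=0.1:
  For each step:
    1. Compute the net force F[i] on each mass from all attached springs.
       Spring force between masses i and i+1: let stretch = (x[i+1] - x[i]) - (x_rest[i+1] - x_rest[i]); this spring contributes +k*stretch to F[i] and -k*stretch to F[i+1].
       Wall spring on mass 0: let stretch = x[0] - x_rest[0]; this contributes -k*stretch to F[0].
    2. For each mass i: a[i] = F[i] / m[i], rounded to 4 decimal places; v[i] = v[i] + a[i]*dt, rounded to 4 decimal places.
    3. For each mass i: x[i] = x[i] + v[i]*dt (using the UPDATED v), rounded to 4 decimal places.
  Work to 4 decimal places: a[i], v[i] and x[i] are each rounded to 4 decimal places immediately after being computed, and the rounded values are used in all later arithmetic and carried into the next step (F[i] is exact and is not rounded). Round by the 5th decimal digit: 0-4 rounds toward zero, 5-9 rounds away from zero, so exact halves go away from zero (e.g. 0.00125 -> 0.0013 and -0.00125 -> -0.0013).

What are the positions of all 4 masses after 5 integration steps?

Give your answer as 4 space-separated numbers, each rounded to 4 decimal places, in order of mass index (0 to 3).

Step 0: x=[4.0000 7.0000 7.0000 10.0000] v=[0.0000 0.0000 1.0000 0.0000]
Step 1: x=[3.9800 6.9400 7.1600 10.0000] v=[-0.2000 -0.6000 1.6000 0.0000]
Step 2: x=[3.9396 6.8252 7.3724 10.0032] v=[-0.4040 -1.1480 2.1240 0.0320]
Step 3: x=[3.8781 6.6636 7.6265 10.0138] v=[-0.6148 -1.6157 2.5407 0.1058]
Step 4: x=[3.7948 6.4656 7.9091 10.0366] v=[-0.8333 -1.9802 2.8256 0.2283]
Step 5: x=[3.6890 6.2430 8.2053 10.0769] v=[-1.0581 -2.2257 2.9624 0.4028]

Answer: 3.6890 6.2430 8.2053 10.0769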